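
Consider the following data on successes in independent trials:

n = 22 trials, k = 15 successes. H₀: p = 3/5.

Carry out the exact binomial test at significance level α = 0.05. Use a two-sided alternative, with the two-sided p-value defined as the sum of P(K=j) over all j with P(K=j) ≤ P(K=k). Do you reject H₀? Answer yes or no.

reject H₀: no

Exact binomial: n=22, k=15, p₀=3/5=0.6000
P(X=j) = C(n,j)·p₀^j·(1−p₀)^(n−j); p = Σ P(X=j) over j with P(X=j) ≤ P(X=15)
p-value (two-sided) = 0.51787
At α=0.05: p ≥ α → fail to reject H₀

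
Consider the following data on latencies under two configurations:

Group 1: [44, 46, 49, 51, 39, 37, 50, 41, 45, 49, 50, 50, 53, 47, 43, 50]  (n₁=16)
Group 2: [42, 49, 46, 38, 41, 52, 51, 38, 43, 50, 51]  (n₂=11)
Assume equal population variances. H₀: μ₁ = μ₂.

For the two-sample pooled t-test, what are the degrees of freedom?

df = n₁ + n₂ − 2 = 16 + 11 − 2 = 25

degrees of freedom = 25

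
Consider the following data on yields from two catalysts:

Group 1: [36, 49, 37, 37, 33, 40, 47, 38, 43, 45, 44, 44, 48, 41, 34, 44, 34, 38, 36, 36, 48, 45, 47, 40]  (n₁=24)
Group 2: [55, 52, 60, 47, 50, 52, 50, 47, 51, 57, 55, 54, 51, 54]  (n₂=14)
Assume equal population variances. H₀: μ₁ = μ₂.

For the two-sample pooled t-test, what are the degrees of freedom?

df = n₁ + n₂ − 2 = 24 + 14 − 2 = 36

degrees of freedom = 36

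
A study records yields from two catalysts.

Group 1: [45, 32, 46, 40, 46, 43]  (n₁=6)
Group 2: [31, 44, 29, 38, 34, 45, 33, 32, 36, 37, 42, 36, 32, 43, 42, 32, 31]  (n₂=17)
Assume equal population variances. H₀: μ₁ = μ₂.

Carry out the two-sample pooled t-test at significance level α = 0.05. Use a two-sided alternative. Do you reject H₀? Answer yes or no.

reject H₀: yes

x̄₁=42.000, s₁=5.404, n₁=6
x̄₂=36.294, s₂=5.181, n₂=17
s_p² = [5·5.404² + 16·5.181²]/21 = 27.4062
SE = √(s_p²·(1/6+1/17)) = 2.4859
t = (42.000−36.294)/2.4859 = 2.2953
df = 21
p-value (two-sided) = 0.03212
At α=0.05: p < α → reject H₀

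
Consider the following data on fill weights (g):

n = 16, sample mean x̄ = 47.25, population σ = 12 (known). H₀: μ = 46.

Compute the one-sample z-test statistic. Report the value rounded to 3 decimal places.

SE = σ/√n = 12/√16 = 3.0000
z = (x̄−μ₀)/SE = (47.25−46)/3.0000 = 0.4167

test statistic = 0.417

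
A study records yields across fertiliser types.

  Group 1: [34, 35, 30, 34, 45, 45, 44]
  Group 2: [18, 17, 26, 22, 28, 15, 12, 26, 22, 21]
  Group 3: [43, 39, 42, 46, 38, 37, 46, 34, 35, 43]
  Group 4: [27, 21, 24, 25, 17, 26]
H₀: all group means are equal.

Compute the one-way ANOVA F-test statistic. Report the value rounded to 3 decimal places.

test statistic = 35.450

Group means [38.14, 20.70, 40.30, 23.33], grand mean 30.818
SSB = Σnᵢ(x̄ᵢ−x̄)² = 2634.519; SSW = ΣΣ(x−x̄ᵢ)² = 718.390
MSB = 2634.519/3 = 878.1729; MSW = 718.390/29 = 24.7721
F = MSB/MSW = 35.4501
df = (3, 29)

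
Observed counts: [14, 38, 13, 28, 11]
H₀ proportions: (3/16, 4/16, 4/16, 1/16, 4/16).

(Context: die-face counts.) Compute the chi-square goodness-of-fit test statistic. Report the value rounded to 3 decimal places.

test statistic = 93.359

n = 104; E_i = n·p_i = [19.50, 26.00, 26.00, 6.50, 26.00]
χ² = (14−19.50)²/19.50 + (38−26.00)²/26.00 + (13−26.00)²/26.00 + (28−6.50)²/6.50 + (11−26.00)²/26.00 = 93.3590
df = 4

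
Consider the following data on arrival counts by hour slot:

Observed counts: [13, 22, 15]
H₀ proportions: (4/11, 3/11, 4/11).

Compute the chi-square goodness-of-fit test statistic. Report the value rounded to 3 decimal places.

n = 50; E_i = n·p_i = [18.18, 13.64, 18.18]
χ² = (13−18.18)²/18.18 + (22−13.64)²/13.64 + (15−18.18)²/18.18 = 7.1633
df = 2

test statistic = 7.163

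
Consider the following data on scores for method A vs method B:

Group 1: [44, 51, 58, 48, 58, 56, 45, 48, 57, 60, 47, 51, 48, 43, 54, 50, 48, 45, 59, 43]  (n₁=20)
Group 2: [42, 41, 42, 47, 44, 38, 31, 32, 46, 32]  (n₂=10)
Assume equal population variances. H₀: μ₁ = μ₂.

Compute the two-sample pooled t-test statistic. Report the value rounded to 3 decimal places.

test statistic = 4.987

x̄₁=50.650, s₁=5.678, n₁=20
x̄₂=39.500, s₂=5.968, n₂=10
s_p² = [19·5.678² + 9·5.968²]/28 = 33.3232
SE = √(s_p²·(1/20+1/10)) = 2.2357
t = (50.650−39.500)/2.2357 = 4.9872
df = 28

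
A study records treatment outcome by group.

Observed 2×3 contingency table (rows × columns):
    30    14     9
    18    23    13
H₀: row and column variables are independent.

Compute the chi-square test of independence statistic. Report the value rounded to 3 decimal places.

test statistic = 5.908

Row totals [53, 54], col totals [48, 37, 22], n=107
χ² = (30−23.78)²/23.78 + (14−18.33)²/18.33 + (9−10.90)²/10.90 + (18−24.22)²/24.22 + (23−18.67)²/18.67 + (13−11.10)²/11.10 = 5.9076
df = 2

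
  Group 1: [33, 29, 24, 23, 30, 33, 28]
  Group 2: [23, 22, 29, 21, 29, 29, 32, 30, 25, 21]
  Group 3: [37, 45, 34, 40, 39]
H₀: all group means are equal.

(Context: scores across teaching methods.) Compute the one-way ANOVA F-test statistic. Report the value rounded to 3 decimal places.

test statistic = 17.231

Group means [28.57, 26.10, 39.00], grand mean 29.818
SSB = Σnᵢ(x̄ᵢ−x̄)² = 570.658; SSW = ΣΣ(x−x̄ᵢ)² = 314.614
MSB = 570.658/2 = 285.3292; MSW = 314.614/19 = 16.5586
F = MSB/MSW = 17.2314
df = (2, 19)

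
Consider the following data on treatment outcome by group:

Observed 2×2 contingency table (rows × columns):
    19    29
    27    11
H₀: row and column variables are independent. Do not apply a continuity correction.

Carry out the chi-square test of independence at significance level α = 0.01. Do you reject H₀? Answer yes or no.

reject H₀: yes

Row totals [48, 38], col totals [46, 40], n=86
χ² = (19−25.67)²/25.67 + (29−22.33)²/22.33 + (27−20.33)²/20.33 + (11−17.67)²/17.67 = 8.4427
df = 1
p-value (upper-tail) = 0.00367
At α=0.01: p < α → reject H₀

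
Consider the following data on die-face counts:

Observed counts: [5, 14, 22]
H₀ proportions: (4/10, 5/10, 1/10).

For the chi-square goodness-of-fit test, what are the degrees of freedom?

degrees of freedom = 2

df = k − 1 = 3 − 1 = 2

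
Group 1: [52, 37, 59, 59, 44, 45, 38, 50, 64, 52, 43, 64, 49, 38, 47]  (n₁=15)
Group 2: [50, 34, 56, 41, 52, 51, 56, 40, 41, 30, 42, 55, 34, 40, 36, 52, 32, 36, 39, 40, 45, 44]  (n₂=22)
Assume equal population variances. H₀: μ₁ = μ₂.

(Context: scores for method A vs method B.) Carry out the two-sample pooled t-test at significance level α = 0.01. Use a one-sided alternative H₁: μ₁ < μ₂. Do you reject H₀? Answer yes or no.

reject H₀: no

x̄₁=49.400, s₁=8.998, n₁=15
x̄₂=43.000, s₂=8.059, n₂=22
s_p² = [14·8.998² + 21·8.059²]/35 = 71.3600
SE = √(s_p²·(1/15+1/22)) = 2.8286
t = (49.400−43.000)/2.8286 = 2.2626
df = 35
p-value (one-sided, H₁ less) = 0.98501
At α=0.01: p ≥ α → fail to reject H₀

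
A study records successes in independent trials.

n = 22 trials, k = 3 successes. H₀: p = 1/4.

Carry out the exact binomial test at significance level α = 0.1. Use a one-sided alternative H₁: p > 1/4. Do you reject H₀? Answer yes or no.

reject H₀: no

Exact binomial: n=22, k=3, p₀=1/4=0.2500
P(X≥3) from Σ C(n,i)·p₀^i·(1−p₀)^(n−i)
p-value (one-sided, H₁ greater) = 0.93935
At α=0.1: p ≥ α → fail to reject H₀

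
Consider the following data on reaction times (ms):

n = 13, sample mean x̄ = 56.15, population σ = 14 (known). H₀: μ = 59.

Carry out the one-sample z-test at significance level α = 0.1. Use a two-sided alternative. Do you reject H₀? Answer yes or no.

SE = σ/√n = 14/√13 = 3.8829
z = (x̄−μ₀)/SE = (56.15−59)/3.8829 = -0.7340
p-value (two-sided) = 0.46296
At α=0.1: p ≥ α → fail to reject H₀

reject H₀: no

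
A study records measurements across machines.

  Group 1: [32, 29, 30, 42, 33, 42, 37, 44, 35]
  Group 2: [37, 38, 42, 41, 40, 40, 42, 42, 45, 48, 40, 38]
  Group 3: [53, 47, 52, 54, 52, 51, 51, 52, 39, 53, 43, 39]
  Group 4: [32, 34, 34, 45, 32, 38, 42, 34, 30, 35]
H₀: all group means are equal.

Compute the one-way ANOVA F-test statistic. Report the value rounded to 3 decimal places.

Group means [36.00, 41.08, 48.83, 35.60], grand mean 40.907
SSB = Σnᵢ(x̄ᵢ−x̄)² = 1252.645; SSW = ΣΣ(x−x̄ᵢ)² = 884.983
MSB = 1252.645/3 = 417.5482; MSW = 884.983/39 = 22.6919
F = MSB/MSW = 18.4008
df = (3, 39)

test statistic = 18.401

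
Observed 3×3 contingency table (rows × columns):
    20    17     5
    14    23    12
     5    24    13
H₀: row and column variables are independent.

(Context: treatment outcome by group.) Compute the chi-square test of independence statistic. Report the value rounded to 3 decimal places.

test statistic = 13.891

Row totals [42, 49, 42], col totals [39, 64, 30], n=133
χ² = (20−12.32)²/12.32 + (17−20.21)²/20.21 + (5−9.47)²/9.47 + (14−14.37)²/14.37 + (23−23.58)²/23.58 + (12−11.05)²/11.05 + (5−12.32)²/12.32 + (24−20.21)²/20.21 + (13−9.47)²/9.47 = 13.8907
df = 4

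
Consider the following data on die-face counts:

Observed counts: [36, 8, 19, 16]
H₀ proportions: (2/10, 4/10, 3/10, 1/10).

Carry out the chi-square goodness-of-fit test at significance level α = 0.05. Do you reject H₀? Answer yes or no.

reject H₀: yes

n = 79; E_i = n·p_i = [15.80, 31.60, 23.70, 7.90]
χ² = (36−15.80)²/15.80 + (8−31.60)²/31.60 + (19−23.70)²/23.70 + (16−7.90)²/7.90 = 52.6878
df = 3
p-value (upper-tail) = 0.00000
At α=0.05: p < α → reject H₀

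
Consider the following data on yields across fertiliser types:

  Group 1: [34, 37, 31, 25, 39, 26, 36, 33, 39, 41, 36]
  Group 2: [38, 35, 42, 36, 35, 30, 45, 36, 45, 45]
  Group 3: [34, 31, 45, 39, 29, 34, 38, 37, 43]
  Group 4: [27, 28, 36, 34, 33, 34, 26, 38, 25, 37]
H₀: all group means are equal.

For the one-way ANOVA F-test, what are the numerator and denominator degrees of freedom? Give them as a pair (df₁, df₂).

k = 4 groups, N = 40 total
df = (k−1, N−k) = (4−1, 40−4) = (3, 36)

degrees of freedom = [3, 36]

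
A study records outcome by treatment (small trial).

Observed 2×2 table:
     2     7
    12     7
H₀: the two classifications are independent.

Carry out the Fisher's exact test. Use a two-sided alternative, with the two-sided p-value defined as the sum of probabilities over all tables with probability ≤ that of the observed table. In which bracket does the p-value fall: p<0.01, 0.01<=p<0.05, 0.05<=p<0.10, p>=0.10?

Margins: r₁=9, r₂=19, c₁=14, c₂=14, n=28
p_obs = C(9,2)·C(19,12)/C(28,14); sum pmf over tables with pmf ≤ p_obs
p-value (two-sided) = 0.10319
→ bracket: p>=0.10

p-value bracket: p>=0.10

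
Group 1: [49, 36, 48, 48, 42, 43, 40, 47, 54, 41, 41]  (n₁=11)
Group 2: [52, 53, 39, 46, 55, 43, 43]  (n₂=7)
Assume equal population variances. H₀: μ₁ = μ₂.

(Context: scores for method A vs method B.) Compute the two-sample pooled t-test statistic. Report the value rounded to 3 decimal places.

test statistic = -1.060

x̄₁=44.455, s₁=5.165, n₁=11
x̄₂=47.286, s₂=6.075, n₂=7
s_p² = [10·5.165² + 6·6.075²]/16 = 30.5097
SE = √(s_p²·(1/11+1/7)) = 2.6706
t = (44.455−47.286)/2.6706 = -1.0601
df = 16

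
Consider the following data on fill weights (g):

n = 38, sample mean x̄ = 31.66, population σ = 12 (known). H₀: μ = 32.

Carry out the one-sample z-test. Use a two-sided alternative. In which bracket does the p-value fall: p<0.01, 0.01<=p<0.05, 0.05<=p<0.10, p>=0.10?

p-value bracket: p>=0.10

SE = σ/√n = 12/√38 = 1.9467
z = (x̄−μ₀)/SE = (31.66−32)/1.9467 = -0.1747
p-value (two-sided) = 0.86135
→ bracket: p>=0.10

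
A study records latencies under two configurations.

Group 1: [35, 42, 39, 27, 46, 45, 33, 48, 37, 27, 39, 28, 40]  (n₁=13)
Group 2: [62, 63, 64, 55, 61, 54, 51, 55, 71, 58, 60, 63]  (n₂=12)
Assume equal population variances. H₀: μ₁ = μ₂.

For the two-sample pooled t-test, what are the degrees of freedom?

degrees of freedom = 23

df = n₁ + n₂ − 2 = 13 + 12 − 2 = 23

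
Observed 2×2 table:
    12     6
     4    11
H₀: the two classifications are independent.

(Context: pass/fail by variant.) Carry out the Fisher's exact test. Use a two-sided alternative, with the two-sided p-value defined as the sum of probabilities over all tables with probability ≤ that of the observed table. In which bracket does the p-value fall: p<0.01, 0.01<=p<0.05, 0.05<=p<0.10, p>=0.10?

p-value bracket: 0.01<=p<0.05

Margins: r₁=18, r₂=15, c₁=16, c₂=17, n=33
p_obs = C(18,12)·C(15,4)/C(33,16); sum pmf over tables with pmf ≤ p_obs
p-value (two-sided) = 0.03664
→ bracket: 0.01<=p<0.05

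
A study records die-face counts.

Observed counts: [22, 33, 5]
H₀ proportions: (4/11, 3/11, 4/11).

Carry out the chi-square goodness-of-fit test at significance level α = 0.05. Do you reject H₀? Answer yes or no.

n = 60; E_i = n·p_i = [21.82, 16.36, 21.82]
χ² = (22−21.82)²/21.82 + (33−16.36)²/16.36 + (5−21.82)²/21.82 = 29.8792
df = 2
p-value (upper-tail) = 0.00000
At α=0.05: p < α → reject H₀

reject H₀: yes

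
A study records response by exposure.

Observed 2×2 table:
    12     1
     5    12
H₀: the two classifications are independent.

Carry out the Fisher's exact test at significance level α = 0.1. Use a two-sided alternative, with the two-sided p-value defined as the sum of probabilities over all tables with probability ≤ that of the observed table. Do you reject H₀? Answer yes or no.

reject H₀: yes

Margins: r₁=13, r₂=17, c₁=17, c₂=13, n=30
p_obs = C(13,12)·C(17,5)/C(30,17); sum pmf over tables with pmf ≤ p_obs
p-value (two-sided) = 0.00078
At α=0.1: p < α → reject H₀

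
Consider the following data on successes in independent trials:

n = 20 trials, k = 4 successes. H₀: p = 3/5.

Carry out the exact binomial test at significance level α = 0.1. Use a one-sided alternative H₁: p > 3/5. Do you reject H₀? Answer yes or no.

reject H₀: no

Exact binomial: n=20, k=4, p₀=3/5=0.6000
P(X≥4) from Σ C(n,i)·p₀^i·(1−p₀)^(n−i)
p-value (one-sided, H₁ greater) = 0.99995
At α=0.1: p ≥ α → fail to reject H₀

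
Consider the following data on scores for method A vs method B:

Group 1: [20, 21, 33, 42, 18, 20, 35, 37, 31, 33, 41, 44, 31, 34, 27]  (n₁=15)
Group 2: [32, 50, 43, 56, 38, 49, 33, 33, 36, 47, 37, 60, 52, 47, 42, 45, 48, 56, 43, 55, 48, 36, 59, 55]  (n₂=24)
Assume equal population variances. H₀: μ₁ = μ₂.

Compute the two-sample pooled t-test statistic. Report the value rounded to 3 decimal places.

test statistic = -5.231

x̄₁=31.133, s₁=8.391, n₁=15
x̄₂=45.833, s₂=8.626, n₂=24
s_p² = [14·8.391² + 23·8.626²]/37 = 72.8937
SE = √(s_p²·(1/15+1/24)) = 2.8101
t = (31.133−45.833)/2.8101 = -5.2311
df = 37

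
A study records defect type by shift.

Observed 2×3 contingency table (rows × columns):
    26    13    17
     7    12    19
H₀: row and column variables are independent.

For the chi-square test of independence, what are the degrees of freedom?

df = (r−1)(c−1) = (2−1)·(3−1) = 2

degrees of freedom = 2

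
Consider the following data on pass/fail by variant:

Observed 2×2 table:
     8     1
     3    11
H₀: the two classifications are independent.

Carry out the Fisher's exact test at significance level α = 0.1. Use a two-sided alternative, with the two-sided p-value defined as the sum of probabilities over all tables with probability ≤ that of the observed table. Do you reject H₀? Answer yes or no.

Margins: r₁=9, r₂=14, c₁=11, c₂=12, n=23
p_obs = C(9,8)·C(14,3)/C(23,11); sum pmf over tables with pmf ≤ p_obs
p-value (two-sided) = 0.00276
At α=0.1: p < α → reject H₀

reject H₀: yes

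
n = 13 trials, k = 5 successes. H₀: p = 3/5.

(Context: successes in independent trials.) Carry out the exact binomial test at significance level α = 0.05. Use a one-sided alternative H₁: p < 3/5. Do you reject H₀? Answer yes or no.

Exact binomial: n=13, k=5, p₀=3/5=0.6000
P(X≤5) from Σ C(n,i)·p₀^i·(1−p₀)^(n−i)
p-value (one-sided, H₁ less) = 0.09767
At α=0.05: p ≥ α → fail to reject H₀

reject H₀: no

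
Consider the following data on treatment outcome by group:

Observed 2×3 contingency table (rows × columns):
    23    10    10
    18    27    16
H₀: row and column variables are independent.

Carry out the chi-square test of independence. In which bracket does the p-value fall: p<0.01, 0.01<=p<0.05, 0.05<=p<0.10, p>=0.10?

Row totals [43, 61], col totals [41, 37, 26], n=104
χ² = (23−16.95)²/16.95 + (10−15.30)²/15.30 + (10−10.75)²/10.75 + (18−24.05)²/24.05 + (27−21.70)²/21.70 + (16−15.25)²/15.25 = 6.8964
df = 2
p-value (upper-tail) = 0.03180
→ bracket: 0.01<=p<0.05

p-value bracket: 0.01<=p<0.05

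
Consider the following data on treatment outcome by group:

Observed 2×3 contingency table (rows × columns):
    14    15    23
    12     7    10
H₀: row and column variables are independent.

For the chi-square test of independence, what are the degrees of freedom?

degrees of freedom = 2

df = (r−1)(c−1) = (2−1)·(3−1) = 2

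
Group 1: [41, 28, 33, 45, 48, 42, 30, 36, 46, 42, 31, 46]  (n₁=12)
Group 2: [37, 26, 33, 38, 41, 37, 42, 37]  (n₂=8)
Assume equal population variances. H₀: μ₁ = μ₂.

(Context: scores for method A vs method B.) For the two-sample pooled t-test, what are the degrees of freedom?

df = n₁ + n₂ − 2 = 12 + 8 − 2 = 18

degrees of freedom = 18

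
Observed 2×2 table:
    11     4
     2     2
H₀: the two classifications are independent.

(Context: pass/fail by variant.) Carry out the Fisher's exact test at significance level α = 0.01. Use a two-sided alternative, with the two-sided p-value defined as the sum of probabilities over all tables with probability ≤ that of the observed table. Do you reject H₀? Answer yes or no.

reject H₀: no

Margins: r₁=15, r₂=4, c₁=13, c₂=6, n=19
p_obs = C(15,11)·C(4,2)/C(19,13); sum pmf over tables with pmf ≤ p_obs
p-value (two-sided) = 0.55728
At α=0.01: p ≥ α → fail to reject H₀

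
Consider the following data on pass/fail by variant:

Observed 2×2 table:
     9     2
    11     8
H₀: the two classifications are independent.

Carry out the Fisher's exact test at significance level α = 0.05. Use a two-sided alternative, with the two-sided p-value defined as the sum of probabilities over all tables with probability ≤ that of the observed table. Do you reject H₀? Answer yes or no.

Margins: r₁=11, r₂=19, c₁=20, c₂=10, n=30
p_obs = C(11,9)·C(19,11)/C(30,20); sum pmf over tables with pmf ≤ p_obs
p-value (two-sided) = 0.24647
At α=0.05: p ≥ α → fail to reject H₀

reject H₀: no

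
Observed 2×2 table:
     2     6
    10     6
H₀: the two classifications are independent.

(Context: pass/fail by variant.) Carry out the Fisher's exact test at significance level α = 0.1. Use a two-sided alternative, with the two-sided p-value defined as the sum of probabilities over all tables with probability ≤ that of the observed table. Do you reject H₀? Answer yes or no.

reject H₀: no

Margins: r₁=8, r₂=16, c₁=12, c₂=12, n=24
p_obs = C(8,2)·C(16,10)/C(24,12); sum pmf over tables with pmf ≤ p_obs
p-value (two-sided) = 0.19303
At α=0.1: p ≥ α → fail to reject H₀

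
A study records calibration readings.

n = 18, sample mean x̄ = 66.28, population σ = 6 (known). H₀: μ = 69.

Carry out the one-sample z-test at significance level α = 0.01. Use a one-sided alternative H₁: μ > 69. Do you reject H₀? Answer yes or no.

SE = σ/√n = 6/√18 = 1.4142
z = (x̄−μ₀)/SE = (66.28−69)/1.4142 = -1.9233
p-value (one-sided, H₁ greater) = 0.97278
At α=0.01: p ≥ α → fail to reject H₀

reject H₀: no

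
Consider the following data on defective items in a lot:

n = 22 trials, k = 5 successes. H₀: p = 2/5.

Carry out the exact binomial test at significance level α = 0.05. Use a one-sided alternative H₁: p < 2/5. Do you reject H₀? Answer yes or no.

reject H₀: no

Exact binomial: n=22, k=5, p₀=2/5=0.4000
P(X≤5) from Σ C(n,i)·p₀^i·(1−p₀)^(n−i)
p-value (one-sided, H₁ less) = 0.07223
At α=0.05: p ≥ α → fail to reject H₀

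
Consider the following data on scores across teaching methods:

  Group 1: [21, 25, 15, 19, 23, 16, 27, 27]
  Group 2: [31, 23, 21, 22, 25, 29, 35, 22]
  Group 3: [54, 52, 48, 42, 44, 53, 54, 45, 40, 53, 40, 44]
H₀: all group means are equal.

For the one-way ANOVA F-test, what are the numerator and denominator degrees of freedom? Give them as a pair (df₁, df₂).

k = 3 groups, N = 28 total
df = (k−1, N−k) = (3−1, 28−3) = (2, 25)

degrees of freedom = [2, 25]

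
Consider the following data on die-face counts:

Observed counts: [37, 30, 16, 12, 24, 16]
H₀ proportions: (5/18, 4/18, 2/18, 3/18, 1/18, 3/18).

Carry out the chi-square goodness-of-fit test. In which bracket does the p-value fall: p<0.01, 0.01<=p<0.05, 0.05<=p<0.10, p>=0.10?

n = 135; E_i = n·p_i = [37.50, 30.00, 15.00, 22.50, 7.50, 22.50]
χ² = (37−37.50)²/37.50 + (30−30.00)²/30.00 + (16−15.00)²/15.00 + (12−22.50)²/22.50 + (24−7.50)²/7.50 + (16−22.50)²/22.50 = 43.1511
df = 5
p-value (upper-tail) = 0.00000
→ bracket: p<0.01

p-value bracket: p<0.01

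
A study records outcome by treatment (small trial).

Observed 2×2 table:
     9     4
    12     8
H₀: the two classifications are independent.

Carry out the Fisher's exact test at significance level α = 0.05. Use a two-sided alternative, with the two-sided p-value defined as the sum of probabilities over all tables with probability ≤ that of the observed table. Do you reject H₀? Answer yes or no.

Margins: r₁=13, r₂=20, c₁=21, c₂=12, n=33
p_obs = C(13,9)·C(20,12)/C(33,21); sum pmf over tables with pmf ≤ p_obs
p-value (two-sided) = 0.71882
At α=0.05: p ≥ α → fail to reject H₀

reject H₀: no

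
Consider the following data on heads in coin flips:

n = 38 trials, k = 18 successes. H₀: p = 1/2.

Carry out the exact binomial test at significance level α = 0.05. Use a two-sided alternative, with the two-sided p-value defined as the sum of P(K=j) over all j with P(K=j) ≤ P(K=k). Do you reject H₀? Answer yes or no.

reject H₀: no

Exact binomial: n=38, k=18, p₀=1/2=0.5000
P(X=j) = C(n,j)·p₀^j·(1−p₀)^(n−j); p = Σ P(X=j) over j with P(X=j) ≤ P(X=18)
p-value (two-sided) = 0.87141
At α=0.05: p ≥ α → fail to reject H₀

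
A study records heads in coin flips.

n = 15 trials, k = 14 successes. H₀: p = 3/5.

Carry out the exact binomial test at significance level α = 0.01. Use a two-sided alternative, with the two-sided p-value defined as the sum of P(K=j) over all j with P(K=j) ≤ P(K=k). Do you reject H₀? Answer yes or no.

reject H₀: yes

Exact binomial: n=15, k=14, p₀=3/5=0.6000
P(X=j) = C(n,j)·p₀^j·(1−p₀)^(n−j); p = Σ P(X=j) over j with P(X=j) ≤ P(X=14)
p-value (two-sided) = 0.00710
At α=0.01: p < α → reject H₀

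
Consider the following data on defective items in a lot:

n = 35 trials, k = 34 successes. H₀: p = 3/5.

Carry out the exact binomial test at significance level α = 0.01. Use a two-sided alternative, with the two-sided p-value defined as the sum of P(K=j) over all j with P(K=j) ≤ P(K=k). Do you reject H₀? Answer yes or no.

reject H₀: yes

Exact binomial: n=35, k=34, p₀=3/5=0.6000
P(X=j) = C(n,j)·p₀^j·(1−p₀)^(n−j); p = Σ P(X=j) over j with P(X=j) ≤ P(X=34)
p-value (two-sided) = 0.00000
At α=0.01: p < α → reject H₀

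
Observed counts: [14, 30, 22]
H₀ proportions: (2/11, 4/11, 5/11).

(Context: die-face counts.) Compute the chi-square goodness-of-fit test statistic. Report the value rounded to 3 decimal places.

test statistic = 3.967

n = 66; E_i = n·p_i = [12.00, 24.00, 30.00]
χ² = (14−12.00)²/12.00 + (30−24.00)²/24.00 + (22−30.00)²/30.00 = 3.9667
df = 2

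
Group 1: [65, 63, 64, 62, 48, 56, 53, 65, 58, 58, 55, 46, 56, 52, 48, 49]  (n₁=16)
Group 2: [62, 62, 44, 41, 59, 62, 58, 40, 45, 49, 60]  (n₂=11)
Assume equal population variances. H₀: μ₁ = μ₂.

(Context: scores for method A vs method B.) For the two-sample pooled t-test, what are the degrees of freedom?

df = n₁ + n₂ − 2 = 16 + 11 − 2 = 25

degrees of freedom = 25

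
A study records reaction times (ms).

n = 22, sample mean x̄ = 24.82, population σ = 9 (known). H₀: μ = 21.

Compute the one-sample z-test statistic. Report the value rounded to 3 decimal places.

SE = σ/√n = 9/√22 = 1.9188
z = (x̄−μ₀)/SE = (24.82−21)/1.9188 = 1.9908

test statistic = 1.991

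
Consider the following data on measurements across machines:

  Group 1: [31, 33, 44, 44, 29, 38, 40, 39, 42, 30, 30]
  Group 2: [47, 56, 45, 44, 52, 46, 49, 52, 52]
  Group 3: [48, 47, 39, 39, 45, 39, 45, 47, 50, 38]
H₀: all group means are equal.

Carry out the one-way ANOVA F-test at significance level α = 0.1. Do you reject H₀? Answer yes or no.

Group means [36.36, 49.22, 43.70], grand mean 42.667
SSB = Σnᵢ(x̄ᵢ−x̄)² = 834.466; SSW = ΣΣ(x−x̄ᵢ)² = 658.201
MSB = 834.466/2 = 417.2328; MSW = 658.201/27 = 24.3778
F = MSB/MSW = 17.1153
df = (2, 27)
p-value (upper-tail) = 0.00002
At α=0.1: p < α → reject H₀

reject H₀: yes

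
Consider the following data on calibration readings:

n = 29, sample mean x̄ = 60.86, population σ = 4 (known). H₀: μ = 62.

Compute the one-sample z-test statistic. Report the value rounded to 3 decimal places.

SE = σ/√n = 4/√29 = 0.7428
z = (x̄−μ₀)/SE = (60.86−62)/0.7428 = -1.5348

test statistic = -1.535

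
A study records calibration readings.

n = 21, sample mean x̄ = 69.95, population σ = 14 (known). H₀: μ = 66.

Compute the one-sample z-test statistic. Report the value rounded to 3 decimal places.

SE = σ/√n = 14/√21 = 3.0551
z = (x̄−μ₀)/SE = (69.95−66)/3.0551 = 1.2929

test statistic = 1.293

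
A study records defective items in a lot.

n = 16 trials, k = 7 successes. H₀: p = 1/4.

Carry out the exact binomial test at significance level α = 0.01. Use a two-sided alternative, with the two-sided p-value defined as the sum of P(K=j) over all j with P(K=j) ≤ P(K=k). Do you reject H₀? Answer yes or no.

Exact binomial: n=16, k=7, p₀=1/4=0.2500
P(X=j) = C(n,j)·p₀^j·(1−p₀)^(n−j); p = Σ P(X=j) over j with P(X=j) ≤ P(X=7)
p-value (two-sided) = 0.08958
At α=0.01: p ≥ α → fail to reject H₀

reject H₀: no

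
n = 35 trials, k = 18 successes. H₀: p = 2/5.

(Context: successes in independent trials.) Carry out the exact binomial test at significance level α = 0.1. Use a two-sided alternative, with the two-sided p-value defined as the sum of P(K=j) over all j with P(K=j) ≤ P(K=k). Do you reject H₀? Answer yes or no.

Exact binomial: n=35, k=18, p₀=2/5=0.4000
P(X=j) = C(n,j)·p₀^j·(1−p₀)^(n−j); p = Σ P(X=j) over j with P(X=j) ≤ P(X=18)
p-value (two-sided) = 0.17184
At α=0.1: p ≥ α → fail to reject H₀

reject H₀: no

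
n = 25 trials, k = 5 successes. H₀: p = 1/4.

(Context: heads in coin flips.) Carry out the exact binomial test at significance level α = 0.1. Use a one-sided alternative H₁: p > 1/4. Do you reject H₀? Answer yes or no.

Exact binomial: n=25, k=5, p₀=1/4=0.2500
P(X≥5) from Σ C(n,i)·p₀^i·(1−p₀)^(n−i)
p-value (one-sided, H₁ greater) = 0.78626
At α=0.1: p ≥ α → fail to reject H₀

reject H₀: no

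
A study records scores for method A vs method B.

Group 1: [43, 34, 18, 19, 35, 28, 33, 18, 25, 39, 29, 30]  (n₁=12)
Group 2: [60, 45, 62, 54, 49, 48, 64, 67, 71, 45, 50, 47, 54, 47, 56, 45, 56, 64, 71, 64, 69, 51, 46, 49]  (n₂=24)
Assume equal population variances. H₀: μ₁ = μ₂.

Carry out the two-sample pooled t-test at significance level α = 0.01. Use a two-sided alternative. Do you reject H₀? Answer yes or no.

reject H₀: yes

x̄₁=29.250, s₁=8.159, n₁=12
x̄₂=55.583, s₂=8.934, n₂=24
s_p² = [11·8.159² + 23·8.934²]/34 = 75.5319
SE = √(s_p²·(1/12+1/24)) = 3.0727
t = (29.250−55.583)/3.0727 = -8.5701
df = 34
p-value (two-sided) = 0.00000
At α=0.01: p < α → reject H₀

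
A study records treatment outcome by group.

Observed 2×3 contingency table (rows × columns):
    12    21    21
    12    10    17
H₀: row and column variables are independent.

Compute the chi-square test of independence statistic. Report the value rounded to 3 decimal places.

Row totals [54, 39], col totals [24, 31, 38], n=93
χ² = (12−13.94)²/13.94 + (21−18.00)²/18.00 + (21−22.06)²/22.06 + (12−10.06)²/10.06 + (10−13.00)²/13.00 + (17−15.94)²/15.94 = 1.9558
df = 2

test statistic = 1.956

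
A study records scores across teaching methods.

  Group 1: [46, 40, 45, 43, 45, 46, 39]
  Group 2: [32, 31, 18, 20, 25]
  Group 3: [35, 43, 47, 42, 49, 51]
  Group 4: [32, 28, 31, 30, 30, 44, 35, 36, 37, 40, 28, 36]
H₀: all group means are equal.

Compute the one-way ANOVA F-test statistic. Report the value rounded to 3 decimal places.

test statistic = 19.236

Group means [43.43, 25.20, 44.50, 33.92], grand mean 36.800
SSB = Σnᵢ(x̄ᵢ−x̄)² = 1435.869; SSW = ΣΣ(x−x̄ᵢ)² = 646.931
MSB = 1435.869/3 = 478.6230; MSW = 646.931/26 = 24.8820
F = MSB/MSW = 19.2357
df = (3, 26)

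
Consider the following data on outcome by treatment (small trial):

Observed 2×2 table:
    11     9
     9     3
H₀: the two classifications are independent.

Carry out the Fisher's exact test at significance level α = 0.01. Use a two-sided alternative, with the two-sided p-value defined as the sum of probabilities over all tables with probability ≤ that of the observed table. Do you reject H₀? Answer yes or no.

reject H₀: no

Margins: r₁=20, r₂=12, c₁=20, c₂=12, n=32
p_obs = C(20,11)·C(12,9)/C(32,20); sum pmf over tables with pmf ≤ p_obs
p-value (two-sided) = 0.45193
At α=0.01: p ≥ α → fail to reject H₀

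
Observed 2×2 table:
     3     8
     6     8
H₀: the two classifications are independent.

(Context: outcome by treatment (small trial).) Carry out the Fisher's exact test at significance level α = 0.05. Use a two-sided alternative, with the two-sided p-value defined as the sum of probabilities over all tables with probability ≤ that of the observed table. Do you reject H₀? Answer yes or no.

Margins: r₁=11, r₂=14, c₁=9, c₂=16, n=25
p_obs = C(11,3)·C(14,6)/C(25,9); sum pmf over tables with pmf ≤ p_obs
p-value (two-sided) = 0.67662
At α=0.05: p ≥ α → fail to reject H₀

reject H₀: no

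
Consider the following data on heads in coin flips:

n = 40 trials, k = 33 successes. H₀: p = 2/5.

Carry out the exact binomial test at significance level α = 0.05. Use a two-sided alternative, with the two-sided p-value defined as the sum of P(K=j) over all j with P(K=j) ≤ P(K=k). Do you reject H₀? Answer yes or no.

reject H₀: yes

Exact binomial: n=40, k=33, p₀=2/5=0.4000
P(X=j) = C(n,j)·p₀^j·(1−p₀)^(n−j); p = Σ P(X=j) over j with P(X=j) ≤ P(X=33)
p-value (two-sided) = 0.00000
At α=0.05: p < α → reject H₀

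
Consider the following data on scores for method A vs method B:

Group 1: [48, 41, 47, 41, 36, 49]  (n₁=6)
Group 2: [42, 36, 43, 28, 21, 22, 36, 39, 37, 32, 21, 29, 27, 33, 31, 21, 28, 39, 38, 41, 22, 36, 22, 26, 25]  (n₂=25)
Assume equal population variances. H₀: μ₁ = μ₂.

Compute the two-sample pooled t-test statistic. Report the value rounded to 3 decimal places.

x̄₁=43.667, s₁=5.125, n₁=6
x̄₂=31.000, s₂=7.360, n₂=25
s_p² = [5·5.125² + 24·7.360²]/29 = 49.3563
SE = √(s_p²·(1/6+1/25)) = 3.1938
t = (43.667−31.000)/3.1938 = 3.9660
df = 29

test statistic = 3.966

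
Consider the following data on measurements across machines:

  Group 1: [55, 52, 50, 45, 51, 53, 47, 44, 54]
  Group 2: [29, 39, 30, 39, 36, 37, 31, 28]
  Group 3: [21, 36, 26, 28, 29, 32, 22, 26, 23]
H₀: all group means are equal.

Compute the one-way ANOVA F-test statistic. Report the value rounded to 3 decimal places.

test statistic = 63.076

Group means [50.11, 33.62, 27.00], grand mean 37.038
SSB = Σnᵢ(x̄ᵢ−x̄)² = 2538.198; SSW = ΣΣ(x−x̄ᵢ)² = 462.764
MSB = 2538.198/2 = 1269.0988; MSW = 462.764/23 = 20.1202
F = MSB/MSW = 63.0760
df = (2, 23)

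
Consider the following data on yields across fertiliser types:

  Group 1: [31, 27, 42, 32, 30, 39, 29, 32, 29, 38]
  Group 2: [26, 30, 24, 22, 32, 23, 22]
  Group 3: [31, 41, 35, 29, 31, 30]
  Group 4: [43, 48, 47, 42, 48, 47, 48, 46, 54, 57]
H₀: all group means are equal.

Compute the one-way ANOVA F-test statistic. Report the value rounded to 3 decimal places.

Group means [32.90, 25.57, 32.83, 48.00], grand mean 35.909
SSB = Σnᵢ(x̄ᵢ−x̄)² = 2357.280; SSW = ΣΣ(x−x̄ᵢ)² = 605.448
MSB = 2357.280/3 = 785.7599; MSW = 605.448/29 = 20.8775
F = MSB/MSW = 37.6367
df = (3, 29)

test statistic = 37.637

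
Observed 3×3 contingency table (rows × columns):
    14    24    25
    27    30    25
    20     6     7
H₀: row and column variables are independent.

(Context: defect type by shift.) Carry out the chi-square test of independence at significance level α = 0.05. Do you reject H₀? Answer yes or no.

Row totals [63, 82, 33], col totals [61, 60, 57], n=178
χ² = (14−21.59)²/21.59 + (24−21.24)²/21.24 + (25−20.17)²/20.17 + (27−28.10)²/28.10 + (30−27.64)²/27.64 + (25−26.26)²/26.26 + (20−11.31)²/11.31 + (6−11.12)²/11.12 + (7−10.57)²/10.57 = 14.7306
df = 4
p-value (upper-tail) = 0.00529
At α=0.05: p < α → reject H₀

reject H₀: yes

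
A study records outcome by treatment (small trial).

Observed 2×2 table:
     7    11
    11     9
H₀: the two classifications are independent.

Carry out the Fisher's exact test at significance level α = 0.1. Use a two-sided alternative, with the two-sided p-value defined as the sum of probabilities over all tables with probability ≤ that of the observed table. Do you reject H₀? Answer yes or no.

Margins: r₁=18, r₂=20, c₁=18, c₂=20, n=38
p_obs = C(18,7)·C(20,11)/C(38,18); sum pmf over tables with pmf ≤ p_obs
p-value (two-sided) = 0.35187
At α=0.1: p ≥ α → fail to reject H₀

reject H₀: no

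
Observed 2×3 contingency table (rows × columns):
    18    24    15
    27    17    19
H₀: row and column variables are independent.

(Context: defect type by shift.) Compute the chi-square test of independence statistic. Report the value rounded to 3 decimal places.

Row totals [57, 63], col totals [45, 41, 34], n=120
χ² = (18−21.38)²/21.38 + (24−19.48)²/19.48 + (15−16.15)²/16.15 + (27−23.62)²/23.62 + (17−21.52)²/21.52 + (19−17.85)²/17.85 = 3.1736
df = 2

test statistic = 3.174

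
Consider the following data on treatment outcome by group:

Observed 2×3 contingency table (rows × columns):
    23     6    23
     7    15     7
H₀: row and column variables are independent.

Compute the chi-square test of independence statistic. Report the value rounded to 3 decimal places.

Row totals [52, 29], col totals [30, 21, 30], n=81
χ² = (23−19.26)²/19.26 + (6−13.48)²/13.48 + (23−19.26)²/19.26 + (7−10.74)²/10.74 + (15−7.52)²/7.52 + (7−10.74)²/10.74 = 15.6552
df = 2

test statistic = 15.655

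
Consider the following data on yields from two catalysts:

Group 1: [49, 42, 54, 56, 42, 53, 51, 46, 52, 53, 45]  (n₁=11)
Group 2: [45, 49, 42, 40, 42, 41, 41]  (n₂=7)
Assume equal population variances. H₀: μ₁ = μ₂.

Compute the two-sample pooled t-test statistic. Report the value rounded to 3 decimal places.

x̄₁=49.364, s₁=4.905, n₁=11
x̄₂=42.857, s₂=3.132, n₂=7
s_p² = [10·4.905² + 6·3.132²]/16 = 18.7127
SE = √(s_p²·(1/11+1/7)) = 2.0915
t = (49.364−42.857)/2.0915 = 3.1109
df = 16

test statistic = 3.111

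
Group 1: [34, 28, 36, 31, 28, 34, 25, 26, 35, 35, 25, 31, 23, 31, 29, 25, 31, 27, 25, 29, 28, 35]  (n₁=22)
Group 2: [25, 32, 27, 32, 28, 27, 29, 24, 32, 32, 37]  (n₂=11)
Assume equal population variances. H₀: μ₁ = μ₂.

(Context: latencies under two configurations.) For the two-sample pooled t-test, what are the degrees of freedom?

degrees of freedom = 31

df = n₁ + n₂ − 2 = 22 + 11 − 2 = 31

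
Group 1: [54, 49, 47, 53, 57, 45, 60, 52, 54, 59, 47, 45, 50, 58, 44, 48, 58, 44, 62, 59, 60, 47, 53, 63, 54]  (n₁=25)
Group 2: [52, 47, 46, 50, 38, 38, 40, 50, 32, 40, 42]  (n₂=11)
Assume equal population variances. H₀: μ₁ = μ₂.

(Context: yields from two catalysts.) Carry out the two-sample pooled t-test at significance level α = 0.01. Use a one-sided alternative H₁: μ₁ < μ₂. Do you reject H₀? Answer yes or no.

reject H₀: no

x̄₁=52.880, s₁=6.016, n₁=25
x̄₂=43.182, s₂=6.274, n₂=11
s_p² = [24·6.016² + 10·6.274²]/34 = 37.1258
SE = √(s_p²·(1/25+1/11)) = 2.2046
t = (52.880−43.182)/2.2046 = 4.3991
df = 34
p-value (one-sided, H₁ less) = 0.99995
At α=0.01: p ≥ α → fail to reject H₀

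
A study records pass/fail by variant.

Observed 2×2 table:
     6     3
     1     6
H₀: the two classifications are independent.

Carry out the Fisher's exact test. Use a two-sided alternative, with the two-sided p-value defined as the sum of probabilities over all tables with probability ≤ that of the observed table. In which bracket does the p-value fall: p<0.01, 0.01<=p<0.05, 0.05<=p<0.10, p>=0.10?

Margins: r₁=9, r₂=7, c₁=7, c₂=9, n=16
p_obs = C(9,6)·C(7,1)/C(16,7); sum pmf over tables with pmf ≤ p_obs
p-value (two-sided) = 0.06014
→ bracket: 0.05<=p<0.10

p-value bracket: 0.05<=p<0.10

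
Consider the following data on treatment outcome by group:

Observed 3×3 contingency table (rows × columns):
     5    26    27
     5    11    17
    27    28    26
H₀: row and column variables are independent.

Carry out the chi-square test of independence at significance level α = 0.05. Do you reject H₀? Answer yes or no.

reject H₀: yes

Row totals [58, 33, 81], col totals [37, 65, 70], n=172
χ² = (5−12.48)²/12.48 + (26−21.92)²/21.92 + (27−23.60)²/23.60 + (5−7.10)²/7.10 + (11−12.47)²/12.47 + (17−13.43)²/13.43 + (27−17.42)²/17.42 + (28−30.61)²/30.61 + (26−32.97)²/32.97 = 14.4283
df = 4
p-value (upper-tail) = 0.00605
At α=0.05: p < α → reject H₀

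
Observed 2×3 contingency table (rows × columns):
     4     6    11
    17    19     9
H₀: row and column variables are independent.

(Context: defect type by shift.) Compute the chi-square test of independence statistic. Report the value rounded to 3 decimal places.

Row totals [21, 45], col totals [21, 25, 20], n=66
χ² = (4−6.68)²/6.68 + (6−7.95)²/7.95 + (11−6.36)²/6.36 + (17−14.32)²/14.32 + (19−17.05)²/17.05 + (9−13.64)²/13.64 = 7.2374
df = 2

test statistic = 7.237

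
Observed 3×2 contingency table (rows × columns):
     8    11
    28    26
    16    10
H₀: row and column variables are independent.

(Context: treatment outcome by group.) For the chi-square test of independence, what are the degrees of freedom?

df = (r−1)(c−1) = (3−1)·(2−1) = 2

degrees of freedom = 2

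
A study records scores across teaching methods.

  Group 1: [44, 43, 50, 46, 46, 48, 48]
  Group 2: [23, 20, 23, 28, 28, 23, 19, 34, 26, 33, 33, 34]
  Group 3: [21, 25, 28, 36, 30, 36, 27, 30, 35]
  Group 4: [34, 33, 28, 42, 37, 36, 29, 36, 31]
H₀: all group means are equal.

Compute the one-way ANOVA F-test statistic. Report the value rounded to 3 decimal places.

Group means [46.43, 27.00, 29.78, 34.00], grand mean 33.054
SSB = Σnᵢ(x̄ᵢ−x̄)² = 1796.622; SSW = ΣΣ(x−x̄ᵢ)² = 737.270
MSB = 1796.622/3 = 598.8740; MSW = 737.270/33 = 22.3415
F = MSB/MSW = 26.8054
df = (3, 33)

test statistic = 26.805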